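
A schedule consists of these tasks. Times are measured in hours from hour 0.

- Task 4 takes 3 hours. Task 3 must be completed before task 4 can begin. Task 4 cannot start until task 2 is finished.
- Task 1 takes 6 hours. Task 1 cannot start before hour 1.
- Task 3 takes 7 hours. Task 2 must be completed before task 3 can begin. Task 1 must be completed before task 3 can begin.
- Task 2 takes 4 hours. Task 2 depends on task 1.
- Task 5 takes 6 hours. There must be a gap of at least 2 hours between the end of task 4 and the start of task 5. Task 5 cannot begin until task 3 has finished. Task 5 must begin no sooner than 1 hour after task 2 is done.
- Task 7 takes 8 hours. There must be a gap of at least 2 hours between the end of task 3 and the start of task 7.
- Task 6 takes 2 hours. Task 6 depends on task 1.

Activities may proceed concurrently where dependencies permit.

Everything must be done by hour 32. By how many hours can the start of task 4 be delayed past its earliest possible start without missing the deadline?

3

After its own release at hour 1, task 1 can start at hour 1 and finishes at hour 7.
After task 1 (finishes hour 7), task 2 can start at hour 7 and finishes at hour 11.
Task 3 has to wait for task 2 (finishes hour 11); task 1 (finishes hour 7). The latest of these is hour 11, so task 3 runs hour 11 to 11 + 7 = hour 18.
Task 4 needs all of task 3 (finishes hour 18); task 2 (finishes hour 11). That puts its earliest start at hour 18; it finishes at 18 + 3 = hour 21.

Working backward from the deadline:
Nothing follows task 5; the deadline of hour 32 is its only limit. It must start by 32 − 6 = hour 26.
Task 4 has to be done before task 5 (must start by hour 26, minus 2-hour gap → hour 24). That means finishing by hour 24, i.e. starting by 24 − 3 = hour 21.
So task 4 can start as early as hour 18 and as late as hour 21, giving 21 − 18 = 3 hours of slack.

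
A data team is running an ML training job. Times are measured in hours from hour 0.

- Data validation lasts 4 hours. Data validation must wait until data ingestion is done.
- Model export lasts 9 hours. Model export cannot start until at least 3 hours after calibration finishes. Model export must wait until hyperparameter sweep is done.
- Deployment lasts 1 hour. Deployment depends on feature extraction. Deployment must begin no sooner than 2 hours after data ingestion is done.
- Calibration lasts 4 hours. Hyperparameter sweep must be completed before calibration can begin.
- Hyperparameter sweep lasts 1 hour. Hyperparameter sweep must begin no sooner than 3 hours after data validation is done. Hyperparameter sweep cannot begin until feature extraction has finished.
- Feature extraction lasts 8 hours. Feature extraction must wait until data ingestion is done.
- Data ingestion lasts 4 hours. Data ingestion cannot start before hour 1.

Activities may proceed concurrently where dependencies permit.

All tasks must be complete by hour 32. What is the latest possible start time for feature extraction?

Nothing follows model export; the deadline of hour 32 is its only limit. It must start by 32 − 9 = hour 23.
Calibration feeds into model export (must start by hour 23, minus 3-hour gap → hour 20); so calibration must finish by hour 20 and therefore start by hour 16.
Hyperparameter sweep has several dependents: calibration (must start by hour 16); model export (must start by hour 23). The earliest of those limits is hour 16, so hyperparameter sweep must start by 16 − 1 = hour 15.
To finish by hour 32, deployment (duration 1) must start no later than hour 31.
Feature extraction feeds hyperparameter sweep (must start by hour 15); deployment (must start by hour 31). Taking the minimum, feature extraction must finish by hour 15 and start by 15 − 8 = hour 7.

7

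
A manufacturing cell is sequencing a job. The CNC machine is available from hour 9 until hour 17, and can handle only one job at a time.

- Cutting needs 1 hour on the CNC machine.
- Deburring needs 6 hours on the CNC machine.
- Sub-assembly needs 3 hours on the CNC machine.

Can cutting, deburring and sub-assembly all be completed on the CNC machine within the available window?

The CNC machine window is 17 − 9 = 8 hours.
Running back to back, the jobs need 1 + 6 + 3 = 10 hours on the CNC machine.
Since 10 > 8, they cannot all fit.

No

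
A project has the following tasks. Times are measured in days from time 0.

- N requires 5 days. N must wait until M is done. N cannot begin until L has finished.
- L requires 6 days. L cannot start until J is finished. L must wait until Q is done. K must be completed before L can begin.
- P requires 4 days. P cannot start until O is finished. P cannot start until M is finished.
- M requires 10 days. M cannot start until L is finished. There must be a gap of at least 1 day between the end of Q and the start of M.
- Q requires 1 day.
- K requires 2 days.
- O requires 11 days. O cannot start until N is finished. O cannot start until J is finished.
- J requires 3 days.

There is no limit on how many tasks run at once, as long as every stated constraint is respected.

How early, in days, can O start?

Nothing blocks Q, so it runs from day 0 to day 1.
Nothing blocks K, so it runs from day 0 to day 2.
Nothing blocks J, so it runs from day 0 to day 3.
For L: J (finishes day 3); Q (finishes day 1); K (finishes day 2). Taking the maximum gives a start of day 3, and it finishes at 3 + 6 = day 9.
For M: L (finishes day 9); Q (finishes day 1, plus 1-day gap → day 2). Taking the maximum gives a start of day 9, and it finishes at 9 + 10 = day 19.
N needs all of M (finishes day 19); L (finishes day 9). That puts its earliest start at day 19; it finishes at 19 + 5 = day 24.
O waits on N (finishes day 24); J (finishes day 3). The latest of these is day 24, which is the earliest O can start.

24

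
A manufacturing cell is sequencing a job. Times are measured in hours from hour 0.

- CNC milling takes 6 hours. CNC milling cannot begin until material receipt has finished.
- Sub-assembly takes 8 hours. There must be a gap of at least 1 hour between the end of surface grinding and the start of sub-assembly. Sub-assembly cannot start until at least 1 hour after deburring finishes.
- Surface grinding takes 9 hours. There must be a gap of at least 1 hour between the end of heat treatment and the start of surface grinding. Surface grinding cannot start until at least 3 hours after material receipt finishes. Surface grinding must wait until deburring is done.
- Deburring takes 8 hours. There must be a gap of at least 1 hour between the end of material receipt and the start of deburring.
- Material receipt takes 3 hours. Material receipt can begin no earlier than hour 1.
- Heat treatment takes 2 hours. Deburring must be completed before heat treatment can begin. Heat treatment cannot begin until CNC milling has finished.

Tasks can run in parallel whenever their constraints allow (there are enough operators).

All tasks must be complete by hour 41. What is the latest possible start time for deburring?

12

Sub-assembly must finish by hour 41; it takes 8 hours, so it must start by 41 − 8 = hour 33.
Surface grinding must finish before sub-assembly (must start by hour 33, minus 1-hour gap → hour 32). With a 9-hour duration, surface grinding must start by 32 − 9 = hour 23.
Heat treatment must finish before surface grinding (must start by hour 23, minus 1-hour gap → hour 22). With a 2-hour duration, heat treatment must start by 22 − 2 = hour 20.
Deburring has several dependents: heat treatment (must start by hour 20); surface grinding (must start by hour 23); sub-assembly (must start by hour 33, minus 1-hour gap → hour 32). The earliest of those limits is hour 20, so deburring must start by 20 − 8 = hour 12.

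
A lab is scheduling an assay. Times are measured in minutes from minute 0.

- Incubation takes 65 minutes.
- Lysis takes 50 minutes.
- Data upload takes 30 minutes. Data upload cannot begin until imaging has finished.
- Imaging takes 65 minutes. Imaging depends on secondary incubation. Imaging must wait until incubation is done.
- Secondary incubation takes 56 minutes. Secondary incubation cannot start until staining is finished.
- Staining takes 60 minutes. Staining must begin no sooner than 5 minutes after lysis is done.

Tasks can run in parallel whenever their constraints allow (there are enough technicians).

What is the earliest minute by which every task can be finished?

266

Incubation has no prerequisites, so it starts at minute 0 and finishes at minute 65.
Nothing blocks lysis, so it runs from minute 0 to minute 50.
After lysis (finishes minute 50, plus 5-minute gap → minute 55), staining can start at minute 55 and finishes at minute 115.
Secondary incubation waits on staining (finishes minute 115), so it starts at minute 115 and finishes at 115 + 56 = minute 171.
Imaging cannot start until secondary incubation (finishes minute 171); incubation (finishes minute 65). The controlling bound is minute 171, so imaging finishes at 171 + 65 = minute 236.
Data upload waits on imaging (finishes minute 236), so it starts at minute 236 and finishes at 236 + 30 = minute 266.
All tasks are finished once the last one completes. Finish times: Lysis at 50, Incubation at 65, Staining at 115, Secondary incubation at 171, Imaging at 236, Data upload at 266. The latest is minute 266.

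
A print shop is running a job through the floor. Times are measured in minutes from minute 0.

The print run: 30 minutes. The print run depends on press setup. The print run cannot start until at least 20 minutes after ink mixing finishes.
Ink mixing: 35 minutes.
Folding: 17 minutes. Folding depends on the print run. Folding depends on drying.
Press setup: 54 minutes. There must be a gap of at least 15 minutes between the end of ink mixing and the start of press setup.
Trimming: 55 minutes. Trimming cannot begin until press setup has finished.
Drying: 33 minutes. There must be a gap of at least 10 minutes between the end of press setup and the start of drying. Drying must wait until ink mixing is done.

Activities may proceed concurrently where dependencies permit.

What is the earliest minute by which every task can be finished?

Ink mixing can start immediately at minute 0; it finishes at minute 35.
Press setup waits on ink mixing (finishes minute 35, plus 15-minute gap → minute 50), so it starts at minute 50 and finishes at 50 + 54 = minute 104.
Trimming cannot begin until press setup (finishes minute 104). It runs from minute 104 to 104 + 55 = minute 159.
Drying cannot start until press setup (finishes minute 104, plus 10-minute gap → minute 114); ink mixing (finishes minute 35). The controlling bound is minute 114, so drying finishes at 114 + 33 = minute 147.
For the print run: press setup (finishes minute 104); ink mixing (finishes minute 35, plus 20-minute gap → minute 55). Taking the maximum gives a start of minute 104, and it finishes at 104 + 30 = minute 134.
Folding has to wait for the print run (finishes minute 134); drying (finishes minute 147). The latest of these is minute 147, so folding runs minute 147 to 147 + 17 = minute 164.
All tasks are finished once the last one completes. Finish times: Ink mixing at 35, Press setup at 104, The print run at 134, Drying at 147, Trimming at 159, Folding at 164. The latest is minute 164.

164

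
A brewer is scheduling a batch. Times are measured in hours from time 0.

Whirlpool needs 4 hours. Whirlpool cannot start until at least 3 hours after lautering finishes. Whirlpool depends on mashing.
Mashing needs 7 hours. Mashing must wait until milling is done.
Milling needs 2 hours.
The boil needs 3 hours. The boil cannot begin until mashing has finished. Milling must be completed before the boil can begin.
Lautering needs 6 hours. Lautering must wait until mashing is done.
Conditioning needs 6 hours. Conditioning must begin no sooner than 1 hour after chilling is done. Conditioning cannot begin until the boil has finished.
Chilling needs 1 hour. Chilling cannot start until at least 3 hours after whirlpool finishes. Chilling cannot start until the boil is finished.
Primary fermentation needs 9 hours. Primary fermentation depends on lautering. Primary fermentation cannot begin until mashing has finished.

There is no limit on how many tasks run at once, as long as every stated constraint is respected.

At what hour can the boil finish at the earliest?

Nothing blocks milling, so it runs from hour 0 to hour 2.
Mashing cannot begin until milling (finishes hour 2). It runs from hour 2 to 2 + 7 = hour 9.
For the boil: mashing (finishes hour 9); milling (finishes hour 2). Taking the maximum gives a start of hour 9, and it finishes at 9 + 3 = hour 12.

12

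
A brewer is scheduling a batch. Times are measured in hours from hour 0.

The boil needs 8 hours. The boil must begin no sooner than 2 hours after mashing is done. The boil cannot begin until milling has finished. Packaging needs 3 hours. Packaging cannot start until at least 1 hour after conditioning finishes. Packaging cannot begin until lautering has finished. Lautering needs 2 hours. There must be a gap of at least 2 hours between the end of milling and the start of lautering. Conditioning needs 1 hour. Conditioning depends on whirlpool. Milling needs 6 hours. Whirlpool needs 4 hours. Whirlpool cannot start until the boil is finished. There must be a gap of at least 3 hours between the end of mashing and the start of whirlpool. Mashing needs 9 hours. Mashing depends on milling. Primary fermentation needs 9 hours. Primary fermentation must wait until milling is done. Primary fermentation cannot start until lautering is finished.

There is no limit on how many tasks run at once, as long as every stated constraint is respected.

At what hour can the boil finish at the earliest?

Milling can start immediately at hour 0; it finishes at hour 6.
Mashing waits on milling (finishes hour 6), so it starts at hour 6 and finishes at 6 + 9 = hour 15.
The boil cannot start until mashing (finishes hour 15, plus 2-hour gap → hour 17); milling (finishes hour 6). The controlling bound is hour 17, so the boil finishes at 17 + 8 = hour 25.

25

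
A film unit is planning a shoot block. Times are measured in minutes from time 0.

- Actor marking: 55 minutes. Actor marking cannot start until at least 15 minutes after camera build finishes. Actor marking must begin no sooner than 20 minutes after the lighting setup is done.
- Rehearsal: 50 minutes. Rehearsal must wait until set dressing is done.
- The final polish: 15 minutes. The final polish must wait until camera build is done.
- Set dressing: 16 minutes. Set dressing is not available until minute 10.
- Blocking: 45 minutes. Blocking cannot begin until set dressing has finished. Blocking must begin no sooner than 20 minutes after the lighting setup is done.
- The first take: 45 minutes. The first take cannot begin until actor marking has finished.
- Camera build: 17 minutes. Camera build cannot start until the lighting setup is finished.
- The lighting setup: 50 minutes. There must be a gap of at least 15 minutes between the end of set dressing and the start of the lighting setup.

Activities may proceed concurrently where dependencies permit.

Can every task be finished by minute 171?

After its own release at minute 10, set dressing can start at minute 10 and finishes at minute 26.
Rehearsal waits on set dressing (finishes minute 26), so it starts at minute 26 and finishes at 26 + 50 = minute 76.
After set dressing (finishes minute 26, plus 15-minute gap → minute 41), the lighting setup can start at minute 41 and finishes at minute 91.
Blocking needs all of set dressing (finishes minute 26); the lighting setup (finishes minute 91, plus 20-minute gap → minute 111). That puts its earliest start at minute 111; it finishes at 111 + 45 = minute 156.
Camera build waits on the lighting setup (finishes minute 91), so it starts at minute 91 and finishes at 91 + 17 = minute 108.
After camera build (finishes minute 108), the final polish can start at minute 108 and finishes at minute 123.
Actor marking has to wait for camera build (finishes minute 108, plus 15-minute gap → minute 123); the lighting setup (finishes minute 91, plus 20-minute gap → minute 111). The latest of these is minute 123, so actor marking runs minute 123 to 123 + 55 = minute 178.
After actor marking (finishes minute 178), the first take can start at minute 178 and finishes at minute 223.
The earliest everything can be done is minute 223, which is after the deadline of 171, so it is not possible.

No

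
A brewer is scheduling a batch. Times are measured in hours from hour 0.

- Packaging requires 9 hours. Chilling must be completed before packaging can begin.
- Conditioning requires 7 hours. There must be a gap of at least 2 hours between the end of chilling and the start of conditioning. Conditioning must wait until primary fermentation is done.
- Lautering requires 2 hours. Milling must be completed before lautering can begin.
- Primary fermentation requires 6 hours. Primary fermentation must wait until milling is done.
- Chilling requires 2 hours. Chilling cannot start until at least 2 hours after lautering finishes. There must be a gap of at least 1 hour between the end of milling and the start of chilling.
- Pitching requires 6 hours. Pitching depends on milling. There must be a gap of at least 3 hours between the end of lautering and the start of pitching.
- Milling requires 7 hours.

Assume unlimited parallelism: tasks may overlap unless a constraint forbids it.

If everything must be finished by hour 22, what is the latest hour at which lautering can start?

7

Nothing follows conditioning; the deadline of hour 22 is its only limit. It must start by 22 − 7 = hour 15.
To finish by hour 22, packaging (duration 9) must start no later than hour 13.
Chilling feeds conditioning (must start by hour 15, minus 2-hour gap → hour 13); packaging (must start by hour 13). Taking the minimum, chilling must finish by hour 13 and start by 13 − 2 = hour 11.
Pitching must finish by hour 22; it takes 6 hours, so it must start by 22 − 6 = hour 16.
Lautering must finish in time for chilling (must start by hour 11, minus 2-hour gap → hour 9); pitching (must start by hour 16, minus 3-hour gap → hour 13). The tightest is hour 9, so lautering must start by 9 − 2 = hour 7.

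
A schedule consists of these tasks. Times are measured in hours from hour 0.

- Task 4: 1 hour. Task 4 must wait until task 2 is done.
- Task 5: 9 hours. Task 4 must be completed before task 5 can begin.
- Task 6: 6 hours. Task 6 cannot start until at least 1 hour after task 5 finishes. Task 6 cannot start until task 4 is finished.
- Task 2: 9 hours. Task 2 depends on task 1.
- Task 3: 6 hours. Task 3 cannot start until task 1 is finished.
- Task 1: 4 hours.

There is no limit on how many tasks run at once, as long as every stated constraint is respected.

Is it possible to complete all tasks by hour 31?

Task 1 can start immediately at hour 0; it finishes at hour 4.
Task 3 cannot begin until task 1 (finishes hour 4). It runs from hour 4 to 4 + 6 = hour 10.
Task 2 cannot begin until task 1 (finishes hour 4). It runs from hour 4 to 4 + 9 = hour 13.
Task 4 cannot begin until task 2 (finishes hour 13). It runs from hour 13 to 13 + 1 = hour 14.
After task 4 (finishes hour 14), task 5 can start at hour 14 and finishes at hour 23.
Task 6 needs all of task 5 (finishes hour 23, plus 1-hour gap → hour 24); task 4 (finishes hour 14). That puts its earliest start at hour 24; it finishes at 24 + 6 = hour 30.
Every task is finished by hour 30, which is no later than the deadline of 31, so the schedule is feasible.

Yes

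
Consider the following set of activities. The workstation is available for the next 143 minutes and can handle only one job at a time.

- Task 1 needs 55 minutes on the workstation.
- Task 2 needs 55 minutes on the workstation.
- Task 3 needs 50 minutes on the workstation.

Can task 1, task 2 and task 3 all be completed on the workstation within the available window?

No

Running back to back, the jobs need 55 + 55 + 50 = 160 minutes on the workstation.
Since 160 > 143, they cannot all fit.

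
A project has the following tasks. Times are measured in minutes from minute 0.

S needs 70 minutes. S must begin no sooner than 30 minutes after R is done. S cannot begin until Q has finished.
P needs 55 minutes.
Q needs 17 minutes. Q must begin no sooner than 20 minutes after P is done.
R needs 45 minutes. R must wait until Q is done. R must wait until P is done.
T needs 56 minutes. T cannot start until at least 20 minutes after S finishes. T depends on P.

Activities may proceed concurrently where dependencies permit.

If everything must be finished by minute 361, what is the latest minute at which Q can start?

123

T has no dependents, so it just needs to finish by minute 361. Starting by 361 − 56 = minute 305 achieves that.
S feeds into T (must start by minute 305, minus 20-minute gap → minute 285); so S must finish by minute 285 and therefore start by minute 215.
R has to be done before S (must start by minute 215, minus 30-minute gap → minute 185). That means finishing by minute 185, i.e. starting by 185 − 45 = minute 140.
Q has several dependents: R (must start by minute 140); S (must start by minute 215). The earliest of those limits is minute 140, so Q must start by 140 − 17 = minute 123.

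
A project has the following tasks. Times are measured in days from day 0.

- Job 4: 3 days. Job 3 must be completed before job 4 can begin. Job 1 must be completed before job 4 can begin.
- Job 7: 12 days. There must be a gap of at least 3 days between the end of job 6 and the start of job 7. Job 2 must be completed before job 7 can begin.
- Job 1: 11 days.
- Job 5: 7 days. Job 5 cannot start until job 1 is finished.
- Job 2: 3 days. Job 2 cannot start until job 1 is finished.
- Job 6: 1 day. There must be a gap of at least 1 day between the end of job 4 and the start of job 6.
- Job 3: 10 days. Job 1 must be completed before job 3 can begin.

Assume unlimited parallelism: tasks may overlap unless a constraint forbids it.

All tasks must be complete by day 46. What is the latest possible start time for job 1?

To finish by day 46, job 7 (duration 12) must start no later than day 34.
Since job 7 (must start by day 34) depends on it, job 2 must finish by day 34. Backing off its 3-day duration gives a latest start of day 31.
Job 6 has to be done before job 7 (must start by day 34, minus 3-day gap → day 31). That means finishing by day 31, i.e. starting by 31 − 1 = day 30.
Job 4 must finish before job 6 (must start by day 30, minus 1-day gap → day 29). With a 3-day duration, job 4 must start by 29 − 3 = day 26.
Job 3 has to be done before job 4 (must start by day 26). That means finishing by day 26, i.e. starting by 26 − 10 = day 16.
Job 5 must finish by day 46; it takes 7 days, so it must start by 46 − 7 = day 39.
Job 1 has several dependents: job 2 (must start by day 31); job 3 (must start by day 16); job 4 (must start by day 26); job 5 (must start by day 39). The earliest of those limits is day 16, so job 1 must start by 16 − 11 = day 5.

5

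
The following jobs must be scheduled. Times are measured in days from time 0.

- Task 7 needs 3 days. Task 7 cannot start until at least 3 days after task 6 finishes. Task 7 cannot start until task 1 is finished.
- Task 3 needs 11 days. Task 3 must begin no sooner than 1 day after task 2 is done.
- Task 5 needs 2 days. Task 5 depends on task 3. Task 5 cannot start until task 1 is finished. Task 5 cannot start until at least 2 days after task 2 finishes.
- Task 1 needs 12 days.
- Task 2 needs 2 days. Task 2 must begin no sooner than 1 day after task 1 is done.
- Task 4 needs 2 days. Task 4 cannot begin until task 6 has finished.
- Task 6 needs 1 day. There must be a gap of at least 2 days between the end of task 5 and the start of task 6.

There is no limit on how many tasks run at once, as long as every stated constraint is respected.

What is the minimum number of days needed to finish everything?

38

Nothing blocks task 1, so it runs from day 0 to day 12.
After task 1 (finishes day 12, plus 1-day gap → day 13), task 2 can start at day 13 and finishes at day 15.
After task 2 (finishes day 15, plus 1-day gap → day 16), task 3 can start at day 16 and finishes at day 27.
Task 5 needs all of task 3 (finishes day 27); task 1 (finishes day 12); task 2 (finishes day 15, plus 2-day gap → day 17). That puts its earliest start at day 27; it finishes at 27 + 2 = day 29.
Task 6 cannot begin until task 5 (finishes day 29, plus 2-day gap → day 31). It runs from day 31 to 31 + 1 = day 32.
Task 7 has to wait for task 6 (finishes day 32, plus 3-day gap → day 35); task 1 (finishes day 12). The latest of these is day 35, so task 7 runs day 35 to 35 + 3 = day 38.
Task 4 waits on task 6 (finishes day 32), so it starts at day 32 and finishes at 32 + 2 = day 34.
All tasks are finished once the last one completes. Finish times: Task 1 at 12, Task 2 at 15, Task 3 at 27, Task 4 at 34, Task 5 at 29, Task 6 at 32, Task 7 at 38. The latest is day 38.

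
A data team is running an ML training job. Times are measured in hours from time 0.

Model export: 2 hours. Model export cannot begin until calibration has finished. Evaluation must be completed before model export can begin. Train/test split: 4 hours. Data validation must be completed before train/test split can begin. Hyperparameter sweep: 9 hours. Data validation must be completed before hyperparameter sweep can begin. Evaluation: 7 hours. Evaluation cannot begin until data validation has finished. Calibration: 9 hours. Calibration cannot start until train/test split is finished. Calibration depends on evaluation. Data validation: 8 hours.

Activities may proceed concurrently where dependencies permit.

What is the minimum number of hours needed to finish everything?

Nothing blocks data validation, so it runs from hour 0 to hour 8.
Evaluation cannot begin until data validation (finishes hour 8). It runs from hour 8 to 8 + 7 = hour 15.
Hyperparameter sweep waits on data validation (finishes hour 8), so it starts at hour 8 and finishes at 8 + 9 = hour 17.
Train/test split waits on data validation (finishes hour 8), so it starts at hour 8 and finishes at 8 + 4 = hour 12.
Calibration has to wait for train/test split (finishes hour 12); evaluation (finishes hour 15). The latest of these is hour 15, so calibration runs hour 15 to 15 + 9 = hour 24.
Model export has to wait for calibration (finishes hour 24); evaluation (finishes hour 15). The latest of these is hour 24, so model export runs hour 24 to 24 + 2 = hour 26.
All tasks are finished once the last one completes. Finish times: Data validation at 8, Train/test split at 12, Hyperparameter sweep at 17, Evaluation at 15, Calibration at 24, Model export at 26. The latest is hour 26.

26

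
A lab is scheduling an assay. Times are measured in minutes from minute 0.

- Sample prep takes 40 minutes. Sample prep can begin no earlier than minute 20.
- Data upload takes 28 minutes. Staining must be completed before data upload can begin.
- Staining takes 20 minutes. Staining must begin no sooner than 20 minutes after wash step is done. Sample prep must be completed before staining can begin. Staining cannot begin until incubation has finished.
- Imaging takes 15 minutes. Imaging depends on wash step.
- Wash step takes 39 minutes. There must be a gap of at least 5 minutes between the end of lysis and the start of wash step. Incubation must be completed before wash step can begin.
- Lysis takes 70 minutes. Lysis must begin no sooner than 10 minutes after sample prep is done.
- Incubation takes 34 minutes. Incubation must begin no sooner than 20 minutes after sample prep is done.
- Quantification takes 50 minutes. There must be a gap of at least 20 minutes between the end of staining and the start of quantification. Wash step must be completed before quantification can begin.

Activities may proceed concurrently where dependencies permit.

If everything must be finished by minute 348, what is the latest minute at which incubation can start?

To finish by minute 348, quantification (duration 50) must start no later than minute 298.
Nothing follows data upload; the deadline of minute 348 is its only limit. It must start by 348 − 28 = minute 320.
For staining: quantification (must start by minute 298, minus 20-minute gap → minute 278); data upload (must start by minute 320). The most restrictive is minute 278; with a 20-minute duration, staining must start by minute 258.
Imaging must finish by minute 348; it takes 15 minutes, so it must start by 348 − 15 = minute 333.
Wash step must finish in time for staining (must start by minute 258, minus 20-minute gap → minute 238); imaging (must start by minute 333); quantification (must start by minute 298). The tightest is minute 238, so wash step must start by 238 − 39 = minute 199.
Incubation must finish in time for wash step (must start by minute 199); staining (must start by minute 258). The tightest is minute 199, so incubation must start by 199 − 34 = minute 165.

165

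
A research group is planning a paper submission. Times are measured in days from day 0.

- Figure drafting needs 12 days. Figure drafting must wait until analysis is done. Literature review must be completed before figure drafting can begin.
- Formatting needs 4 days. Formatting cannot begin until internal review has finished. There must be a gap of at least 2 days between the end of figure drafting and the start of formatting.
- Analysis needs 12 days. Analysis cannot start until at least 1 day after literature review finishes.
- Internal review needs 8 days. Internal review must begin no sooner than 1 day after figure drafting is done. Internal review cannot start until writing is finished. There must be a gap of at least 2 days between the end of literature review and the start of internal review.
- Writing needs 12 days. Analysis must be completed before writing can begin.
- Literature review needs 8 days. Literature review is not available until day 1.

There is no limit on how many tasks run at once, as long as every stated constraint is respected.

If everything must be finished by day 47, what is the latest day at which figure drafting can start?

Formatting must finish by day 47; it takes 4 days, so it must start by 47 − 4 = day 43.
Internal review has to be done before formatting (must start by day 43). That means finishing by day 43, i.e. starting by 43 − 8 = day 35.
Figure drafting feeds internal review (must start by day 35, minus 1-day gap → day 34); formatting (must start by day 43, minus 2-day gap → day 41). Taking the minimum, figure drafting must finish by day 34 and start by 34 − 12 = day 22.

22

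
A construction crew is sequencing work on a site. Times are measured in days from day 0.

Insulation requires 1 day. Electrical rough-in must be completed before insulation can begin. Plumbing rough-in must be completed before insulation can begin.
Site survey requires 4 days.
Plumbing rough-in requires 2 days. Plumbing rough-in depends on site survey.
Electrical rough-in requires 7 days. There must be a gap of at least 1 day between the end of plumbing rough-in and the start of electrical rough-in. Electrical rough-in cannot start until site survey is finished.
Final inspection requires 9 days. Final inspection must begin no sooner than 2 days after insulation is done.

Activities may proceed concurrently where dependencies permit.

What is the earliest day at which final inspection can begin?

17

Site survey has no prerequisites, so it starts at day 0 and finishes at day 4.
After site survey (finishes day 4), plumbing rough-in can start at day 4 and finishes at day 6.
Electrical rough-in cannot start until plumbing rough-in (finishes day 6, plus 1-day gap → day 7); site survey (finishes day 4). The controlling bound is day 7, so electrical rough-in finishes at 7 + 7 = day 14.
For insulation: electrical rough-in (finishes day 14); plumbing rough-in (finishes day 6). Taking the maximum gives a start of day 14, and it finishes at 14 + 1 = day 15.
Final inspection waits on insulation (finishes day 15, plus 2-day gap → day 17), so the earliest it can start is day 17.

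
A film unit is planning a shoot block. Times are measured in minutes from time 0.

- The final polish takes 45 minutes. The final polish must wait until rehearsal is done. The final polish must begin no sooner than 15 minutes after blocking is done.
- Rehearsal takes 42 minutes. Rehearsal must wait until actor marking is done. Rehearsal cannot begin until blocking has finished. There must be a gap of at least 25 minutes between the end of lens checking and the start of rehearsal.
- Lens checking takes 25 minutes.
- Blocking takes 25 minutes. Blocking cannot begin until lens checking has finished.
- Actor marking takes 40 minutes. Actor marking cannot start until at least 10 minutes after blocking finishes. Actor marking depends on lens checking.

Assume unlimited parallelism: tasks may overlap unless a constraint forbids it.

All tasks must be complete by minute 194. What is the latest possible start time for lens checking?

The final polish has no dependents, so it just needs to finish by minute 194. Starting by 194 − 45 = minute 149 achieves that.
Rehearsal has to be done before the final polish (must start by minute 149). That means finishing by minute 149, i.e. starting by 149 − 42 = minute 107.
Actor marking must finish before rehearsal (must start by minute 107). With a 40-minute duration, actor marking must start by 107 − 40 = minute 67.
Blocking must finish in time for actor marking (must start by minute 67, minus 10-minute gap → minute 57); rehearsal (must start by minute 107); the final polish (must start by minute 149, minus 15-minute gap → minute 134). The tightest is minute 57, so blocking must start by 57 − 25 = minute 32.
Lens checking must finish in time for blocking (must start by minute 32); actor marking (must start by minute 67); rehearsal (must start by minute 107, minus 25-minute gap → minute 82). The tightest is minute 32, so lens checking must start by 32 − 25 = minute 7.

7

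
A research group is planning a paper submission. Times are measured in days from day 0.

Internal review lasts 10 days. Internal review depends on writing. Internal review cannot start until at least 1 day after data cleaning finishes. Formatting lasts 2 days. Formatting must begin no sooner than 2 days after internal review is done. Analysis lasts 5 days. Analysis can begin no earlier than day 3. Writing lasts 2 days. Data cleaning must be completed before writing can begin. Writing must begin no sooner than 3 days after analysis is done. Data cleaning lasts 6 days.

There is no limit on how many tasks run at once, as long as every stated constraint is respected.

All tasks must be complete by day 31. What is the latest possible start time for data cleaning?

9

Formatting has no dependents, so it just needs to finish by day 31. Starting by 31 − 2 = day 29 achieves that.
Since formatting (must start by day 29, minus 2-day gap → day 27) depends on it, internal review must finish by day 27. Backing off its 10-day duration gives a latest start of day 17.
Writing has to be done before internal review (must start by day 17). That means finishing by day 17, i.e. starting by 17 − 2 = day 15.
Data cleaning feeds writing (must start by day 15); internal review (must start by day 17, minus 1-day gap → day 16). Taking the minimum, data cleaning must finish by day 15 and start by 15 − 6 = day 9.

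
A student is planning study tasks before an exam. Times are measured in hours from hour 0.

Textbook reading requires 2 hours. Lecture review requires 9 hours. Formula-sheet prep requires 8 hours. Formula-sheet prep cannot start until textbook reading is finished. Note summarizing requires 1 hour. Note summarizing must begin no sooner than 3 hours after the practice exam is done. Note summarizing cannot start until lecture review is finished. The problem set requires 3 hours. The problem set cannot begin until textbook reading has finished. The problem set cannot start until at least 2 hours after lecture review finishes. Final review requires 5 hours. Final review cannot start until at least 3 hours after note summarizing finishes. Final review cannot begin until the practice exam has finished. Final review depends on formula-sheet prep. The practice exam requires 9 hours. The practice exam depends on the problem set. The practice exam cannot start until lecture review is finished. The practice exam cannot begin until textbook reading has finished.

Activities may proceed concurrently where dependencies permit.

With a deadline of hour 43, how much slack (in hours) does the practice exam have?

8

Nothing blocks lecture review, so it runs from hour 0 to hour 9.
Nothing blocks textbook reading, so it runs from hour 0 to hour 2.
The problem set needs all of textbook reading (finishes hour 2); lecture review (finishes hour 9, plus 2-hour gap → hour 11). That puts its earliest start at hour 11; it finishes at 11 + 3 = hour 14.
The practice exam has to wait for the problem set (finishes hour 14); lecture review (finishes hour 9); textbook reading (finishes hour 2). The latest of these is hour 14, so the practice exam runs hour 14 to 14 + 9 = hour 23.

Working backward from the deadline:
Final review has no dependents, so it just needs to finish by hour 43. Starting by 43 − 5 = hour 38 achieves that.
Note summarizing has to be done before final review (must start by hour 38, minus 3-hour gap → hour 35). That means finishing by hour 35, i.e. starting by 35 − 1 = hour 34.
The practice exam must finish in time for note summarizing (must start by hour 34, minus 3-hour gap → hour 31); final review (must start by hour 38). The tightest is hour 31, so the practice exam must start by 31 − 9 = hour 22.
So the practice exam can start as early as hour 14 and as late as hour 22, giving 22 − 14 = 8 hours of slack.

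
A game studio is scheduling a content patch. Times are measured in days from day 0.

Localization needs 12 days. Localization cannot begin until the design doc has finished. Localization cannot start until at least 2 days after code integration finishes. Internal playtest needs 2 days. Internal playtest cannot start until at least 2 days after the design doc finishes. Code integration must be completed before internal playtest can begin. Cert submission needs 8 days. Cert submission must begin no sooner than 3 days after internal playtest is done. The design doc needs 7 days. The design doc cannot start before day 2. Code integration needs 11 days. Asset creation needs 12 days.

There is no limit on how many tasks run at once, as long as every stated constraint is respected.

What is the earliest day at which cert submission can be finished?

24

Nothing blocks code integration, so it runs from day 0 to day 11.
After its own release at day 2, the design doc can start at day 2 and finishes at day 9.
Internal playtest has to wait for the design doc (finishes day 9, plus 2-day gap → day 11); code integration (finishes day 11). The latest of these is day 11, so internal playtest runs day 11 to 11 + 2 = day 13.
Cert submission waits on internal playtest (finishes day 13, plus 3-day gap → day 16), so it starts at day 16 and finishes at 16 + 8 = day 24.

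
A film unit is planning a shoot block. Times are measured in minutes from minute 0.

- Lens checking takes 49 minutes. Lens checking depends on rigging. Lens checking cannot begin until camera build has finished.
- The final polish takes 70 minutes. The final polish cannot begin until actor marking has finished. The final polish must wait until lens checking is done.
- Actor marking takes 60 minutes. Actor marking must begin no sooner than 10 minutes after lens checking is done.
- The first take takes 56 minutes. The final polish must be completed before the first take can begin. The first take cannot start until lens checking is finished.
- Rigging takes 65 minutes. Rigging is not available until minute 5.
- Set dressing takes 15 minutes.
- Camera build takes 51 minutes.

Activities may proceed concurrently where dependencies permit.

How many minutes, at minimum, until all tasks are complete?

Nothing blocks camera build, so it runs from minute 0 to minute 51.
Nothing blocks set dressing, so it runs from minute 0 to minute 15.
Rigging cannot begin until its own release at minute 5. It runs from minute 5 to 5 + 65 = minute 70.
Lens checking needs all of rigging (finishes minute 70); camera build (finishes minute 51). That puts its earliest start at minute 70; it finishes at 70 + 49 = minute 119.
After lens checking (finishes minute 119, plus 10-minute gap → minute 129), actor marking can start at minute 129 and finishes at minute 189.
The final polish needs all of actor marking (finishes minute 189); lens checking (finishes minute 119). That puts its earliest start at minute 189; it finishes at 189 + 70 = minute 259.
The first take cannot start until the final polish (finishes minute 259); lens checking (finishes minute 119). The controlling bound is minute 259, so the first take finishes at 259 + 56 = minute 315.
All tasks are finished once the last one completes. Finish times: Rigging at 70, Set dressing at 15, Camera build at 51, Lens checking at 119, Actor marking at 189, The final polish at 259, The first take at 315. The latest is minute 315.

315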